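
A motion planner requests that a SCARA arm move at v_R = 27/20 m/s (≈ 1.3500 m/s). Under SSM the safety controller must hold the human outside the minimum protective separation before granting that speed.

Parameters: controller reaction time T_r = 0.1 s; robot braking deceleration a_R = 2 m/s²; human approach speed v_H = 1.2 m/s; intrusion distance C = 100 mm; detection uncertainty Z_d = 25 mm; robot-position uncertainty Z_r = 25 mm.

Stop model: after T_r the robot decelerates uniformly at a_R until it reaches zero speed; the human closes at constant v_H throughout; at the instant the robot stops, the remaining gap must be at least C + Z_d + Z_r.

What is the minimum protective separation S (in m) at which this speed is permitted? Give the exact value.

S_min = 2673/1600 m = 1.6706 m

T_s = v_R/a_R = (27/20)/2 = 0.6750 s
reaction-phase robot travel = 1.3500·0.1000 = 0.1350 m
robot covers 1.3500·0.6750 − ½·2.0000·0.6750² = 0.4556 m while stopping
human over T_r+T_s: 1.2000·(0.1000+0.6750) = 0.9300 m
residual clearance needed = 0.1000+0.0250+0.0250 = 0.1500 m
S_min ≈ 0.1350+0.4556+0.9300+0.1500  ⇒  S_min = 2673/1600 m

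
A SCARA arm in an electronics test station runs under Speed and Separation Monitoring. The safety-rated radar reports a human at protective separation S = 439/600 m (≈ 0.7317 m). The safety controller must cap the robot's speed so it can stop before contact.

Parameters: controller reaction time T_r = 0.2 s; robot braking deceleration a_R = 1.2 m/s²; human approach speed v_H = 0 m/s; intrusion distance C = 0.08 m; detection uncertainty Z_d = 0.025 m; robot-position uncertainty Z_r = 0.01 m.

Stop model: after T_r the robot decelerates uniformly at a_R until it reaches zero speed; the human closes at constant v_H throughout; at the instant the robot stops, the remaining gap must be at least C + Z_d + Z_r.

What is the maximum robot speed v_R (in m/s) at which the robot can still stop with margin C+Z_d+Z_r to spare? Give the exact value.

collect terms ⇒ (5/12)·v_R² + (1/5)·v_R + (-37/60) = 0
  disc = (1/5)² − 4·(5/12)·(-37/60) = 961/900 ; √disc = 31/30
  v_R = (−(1/5) + 31/30) / (2·(5/12)) = 1 m/s
check:
T_s = v_R/a_R = 1/(6/5) = 0.8333 s
robot in T_r: 1.0000·0.2000 = 0.2000 m
braking distance = 1.0000²/(2·1.2000) = 0.4167 m
person approaches 0.0000·(0.2000+0.8333) = 0.0000 m
residual clearance needed = 0.0800+0.0250+0.0100 = 0.1150 m
sum ≈ 0.2000+0.4167+0.0000+0.1150 ≈ 0.7317 m = S ✓

v_R_max = 1 m/s = 1.0000 m/s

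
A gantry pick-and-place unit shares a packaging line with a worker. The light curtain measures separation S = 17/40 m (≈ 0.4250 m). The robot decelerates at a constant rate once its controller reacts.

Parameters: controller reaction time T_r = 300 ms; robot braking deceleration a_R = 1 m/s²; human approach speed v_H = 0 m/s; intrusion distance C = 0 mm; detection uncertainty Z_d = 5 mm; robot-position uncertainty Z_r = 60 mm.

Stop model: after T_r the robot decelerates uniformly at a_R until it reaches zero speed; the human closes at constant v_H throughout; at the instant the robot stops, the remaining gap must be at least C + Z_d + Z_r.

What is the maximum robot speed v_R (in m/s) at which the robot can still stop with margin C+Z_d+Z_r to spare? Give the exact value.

collect terms ⇒ (1/2)·v_R² + (3/10)·v_R + (-9/25) = 0
  disc = (3/10)² − 4·(1/2)·(-9/25) = 81/100 ; √disc = 9/10
  v_R = (−(3/10) + 9/10) / (2·(1/2)) = 3/5 m/s
check:
stop time T_s = (3/5)/1 = 0.6000 s
robot in T_r: 0.6000·0.3000 = 0.1800 m
robot under decel: 0.6000²/(2·1.0000) = 0.1800 m
human over T_r+T_s: 0.0000·(0.3000+0.6000) = 0.0000 m
margins: 0.0000+0.0050+0.0600 = 0.0650 m
sum ≈ 0.1800+0.1800+0.0000+0.0650 ≈ 0.4250 m = S ✓

v_R_max = 3/5 m/s = 0.6000 m/s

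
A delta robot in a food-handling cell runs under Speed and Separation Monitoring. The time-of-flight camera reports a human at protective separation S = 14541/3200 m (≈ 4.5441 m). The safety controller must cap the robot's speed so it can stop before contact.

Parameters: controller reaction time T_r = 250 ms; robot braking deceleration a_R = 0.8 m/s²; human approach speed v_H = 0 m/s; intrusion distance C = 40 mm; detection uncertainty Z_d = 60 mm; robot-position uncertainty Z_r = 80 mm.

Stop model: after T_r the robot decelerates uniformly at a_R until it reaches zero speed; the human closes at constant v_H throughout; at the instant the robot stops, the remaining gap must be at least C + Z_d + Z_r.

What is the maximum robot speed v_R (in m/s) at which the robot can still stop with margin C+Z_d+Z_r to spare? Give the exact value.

collect terms ⇒ (5/8)·v_R² + (1/4)·v_R + (-2793/640) = 0
  disc = (1/4)² − 4·(5/8)·(-2793/640) = 2809/256 ; √disc = 53/16
  v_R = (−(1/4) + 53/16) / (2·(5/8)) = 49/20 m/s
check:
stop time T_s = (49/20)/(4/5) = 3.0625 s
robot in T_r: 2.4500·0.2500 = 0.6125 m
braking distance = 2.4500²/(2·0.8000) = 3.7516 m
person approaches 0.0000·(0.2500+3.0625) = 0.0000 m
residual clearance needed = 0.0400+0.0600+0.0800 = 0.1800 m
sum ≈ 0.6125+3.7516+0.0000+0.1800 ≈ 4.5441 m = S ✓

v_R_max = 49/20 m/s = 2.4500 m/s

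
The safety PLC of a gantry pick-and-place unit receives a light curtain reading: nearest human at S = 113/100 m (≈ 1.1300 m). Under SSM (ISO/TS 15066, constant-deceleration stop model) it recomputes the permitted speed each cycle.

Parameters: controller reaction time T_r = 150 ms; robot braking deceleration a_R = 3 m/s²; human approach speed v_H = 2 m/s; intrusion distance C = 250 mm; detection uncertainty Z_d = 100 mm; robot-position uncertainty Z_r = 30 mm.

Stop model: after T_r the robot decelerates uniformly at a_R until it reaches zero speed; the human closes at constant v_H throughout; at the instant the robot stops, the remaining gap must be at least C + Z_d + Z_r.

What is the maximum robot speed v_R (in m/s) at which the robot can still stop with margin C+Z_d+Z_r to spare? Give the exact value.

v_R_max = 1/2 m/s = 0.5000 m/s

quadratic (1/6)·v² + (49/60)·v + (-9/20) = 0
  disc = (49/60)² − 4·(1/6)·(-9/20) = 3481/3600 ; √disc = 59/60
  v_R = (−(49/60) + 59/60) / (2·(1/6)) = 1/2 m/s
check:
T_s = v_R/a_R = (1/2)/3 = 0.1667 s
robot in T_r: 0.5000·0.1500 = 0.0750 m
robot under decel: 0.5000²/(2·3.0000) = 0.0417 m
human closes 2.0000·0.3167 = 0.6333 m
margins: 0.2500+0.1000+0.0300 = 0.3800 m
sum ≈ 0.0750+0.0417+0.6333+0.3800 ≈ 1.1300 m = S ✓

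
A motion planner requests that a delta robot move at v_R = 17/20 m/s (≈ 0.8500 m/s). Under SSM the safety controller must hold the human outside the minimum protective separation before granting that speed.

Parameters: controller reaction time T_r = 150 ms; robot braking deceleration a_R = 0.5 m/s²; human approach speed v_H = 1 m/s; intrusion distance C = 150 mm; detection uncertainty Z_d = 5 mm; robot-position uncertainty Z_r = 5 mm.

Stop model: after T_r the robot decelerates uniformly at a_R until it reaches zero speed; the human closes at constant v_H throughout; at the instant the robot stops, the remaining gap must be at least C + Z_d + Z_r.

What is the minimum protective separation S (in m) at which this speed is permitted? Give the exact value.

S_min = 143/50 m = 2.8600 m

braking lasts T_s = (17/20)/(1/2) = 1.7000 s
reaction-phase robot travel = 0.8500·0.1500 = 0.1275 m
robot covers 0.8500·1.7000 − ½·0.5000·1.7000² = 0.7225 m while stopping
person approaches 1.0000·(0.1500+1.7000) = 1.8500 m
margins: 0.1500+0.0050+0.0050 = 0.1600 m
S_min ≈ 0.1275+0.7225+1.8500+0.1600  ⇒  S_min = 143/50 m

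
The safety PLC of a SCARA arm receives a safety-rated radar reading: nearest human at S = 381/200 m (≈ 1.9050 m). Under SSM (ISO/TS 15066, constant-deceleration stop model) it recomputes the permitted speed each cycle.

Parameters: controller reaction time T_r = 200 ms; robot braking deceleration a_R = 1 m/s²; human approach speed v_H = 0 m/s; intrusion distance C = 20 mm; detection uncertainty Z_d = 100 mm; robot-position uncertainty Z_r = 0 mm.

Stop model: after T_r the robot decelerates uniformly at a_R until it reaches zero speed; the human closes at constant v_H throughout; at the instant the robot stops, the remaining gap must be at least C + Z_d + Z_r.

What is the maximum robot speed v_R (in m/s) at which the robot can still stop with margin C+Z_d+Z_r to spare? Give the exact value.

v_R_max = 17/10 m/s = 1.7000 m/s

collect terms ⇒ (1/2)·v_R² + (1/5)·v_R + (-357/200) = 0
  disc = (1/5)² − 4·(1/2)·(-357/200) = 361/100 ; √disc = 19/10
  v_R = (−(1/5) + 19/10) / (2·(1/2)) = 17/10 m/s
check:
braking lasts T_s = (17/10)/1 = 1.7000 s
robot in T_r: 1.7000·0.2000 = 0.3400 m
robot covers 1.7000·1.7000 − ½·1.0000·1.7000² = 1.4450 m while stopping
person approaches 0.0000·(0.2000+1.7000) = 0.0000 m
C+Z_d+Z_r = 0.0200+0.1000+0.0000 = 0.1200 m
sum ≈ 0.3400+1.4450+0.0000+0.1200 ≈ 1.9050 m = S ✓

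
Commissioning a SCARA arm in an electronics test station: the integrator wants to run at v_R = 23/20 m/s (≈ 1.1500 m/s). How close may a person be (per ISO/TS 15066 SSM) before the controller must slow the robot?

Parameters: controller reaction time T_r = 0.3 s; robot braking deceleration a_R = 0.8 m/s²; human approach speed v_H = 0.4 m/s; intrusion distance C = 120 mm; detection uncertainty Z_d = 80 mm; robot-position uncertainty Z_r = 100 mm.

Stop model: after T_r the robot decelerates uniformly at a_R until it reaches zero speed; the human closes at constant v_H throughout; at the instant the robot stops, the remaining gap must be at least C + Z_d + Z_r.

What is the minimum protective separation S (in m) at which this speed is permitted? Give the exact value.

braking lasts T_s = (23/20)/(4/5) = 1.4375 s
robot in T_r: 1.1500·0.3000 = 0.3450 m
robot covers 1.1500·1.4375 − ½·0.8000·1.4375² = 0.8266 m while stopping
person approaches 0.4000·(0.3000+1.4375) = 0.6950 m
margins: 0.1200+0.0800+0.1000 = 0.3000 m
S_min ≈ 0.3450+0.8266+0.6950+0.3000  ⇒  S_min = 6933/3200 m

S_min = 6933/3200 m = 2.1666 m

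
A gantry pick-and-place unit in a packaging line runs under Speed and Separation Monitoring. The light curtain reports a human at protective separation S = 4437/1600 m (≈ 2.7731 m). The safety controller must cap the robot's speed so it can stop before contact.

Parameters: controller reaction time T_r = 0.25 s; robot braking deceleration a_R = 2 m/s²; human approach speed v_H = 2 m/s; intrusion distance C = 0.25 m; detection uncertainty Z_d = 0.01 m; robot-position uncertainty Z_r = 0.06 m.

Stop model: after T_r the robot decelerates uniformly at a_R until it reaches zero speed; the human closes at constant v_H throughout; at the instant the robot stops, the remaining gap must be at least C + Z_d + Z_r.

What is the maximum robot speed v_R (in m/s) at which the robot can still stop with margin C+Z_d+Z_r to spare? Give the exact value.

v_R_max = 5/4 m/s = 1.2500 m/s

at the boundary: (1/4)·v² + (5/4)·v + (-125/64) = 0
  disc = (5/4)² − 4·(1/4)·(-125/64) = 225/64 ; √disc = 15/8
  v_R = (−(5/4) + 15/8) / (2·(1/4)) = 5/4 m/s
check:
braking lasts T_s = (5/4)/2 = 0.6250 s
robot covers v_R·T_r = 1.2500·0.2500 = 0.3125 m before braking
robot under decel: 1.2500²/(2·2.0000) = 0.3906 m
human closes 2.0000·0.8750 = 1.7500 m
margins: 0.2500+0.0100+0.0600 = 0.3200 m
sum ≈ 0.3125+0.3906+1.7500+0.3200 ≈ 2.7731 m = S ✓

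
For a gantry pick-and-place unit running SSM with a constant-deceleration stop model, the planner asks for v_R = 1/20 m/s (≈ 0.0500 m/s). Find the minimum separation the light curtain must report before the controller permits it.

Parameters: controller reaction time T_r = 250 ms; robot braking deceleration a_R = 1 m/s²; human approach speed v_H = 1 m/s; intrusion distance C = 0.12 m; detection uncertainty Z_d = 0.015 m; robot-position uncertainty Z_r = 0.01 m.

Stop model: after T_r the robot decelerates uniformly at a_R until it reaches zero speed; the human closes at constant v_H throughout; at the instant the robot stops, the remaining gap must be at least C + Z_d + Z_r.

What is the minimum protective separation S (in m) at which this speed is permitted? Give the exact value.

S_min = 367/800 m = 0.4587 m

T_s = v_R/a_R = (1/20)/1 = 0.0500 s
reaction-phase robot travel = 0.0500·0.2500 = 0.0125 m
robot under decel: 0.0500²/(2·1.0000) = 0.0013 m
human closes 1.0000·0.3000 = 0.3000 m
C+Z_d+Z_r = 0.1200+0.0150+0.0100 = 0.1450 m
S_min ≈ 0.0125+0.0013+0.3000+0.1450  ⇒  S_min = 367/800 m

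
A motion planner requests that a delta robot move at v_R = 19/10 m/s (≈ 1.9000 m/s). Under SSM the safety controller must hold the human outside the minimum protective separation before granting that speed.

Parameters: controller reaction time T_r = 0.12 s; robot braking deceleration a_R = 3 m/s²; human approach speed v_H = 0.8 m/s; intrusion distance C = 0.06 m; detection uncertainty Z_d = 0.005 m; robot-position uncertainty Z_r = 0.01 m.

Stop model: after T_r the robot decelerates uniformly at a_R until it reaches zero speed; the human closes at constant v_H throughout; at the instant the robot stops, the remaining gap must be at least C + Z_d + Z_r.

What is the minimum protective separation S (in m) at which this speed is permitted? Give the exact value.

T_s = v_R/a_R = (19/10)/3 = 0.6333 s
robot in T_r: 1.9000·0.1200 = 0.2280 m
robot covers 1.9000·0.6333 − ½·3.0000·0.6333² = 0.6017 m while stopping
person approaches 0.8000·(0.1200+0.6333) = 0.6027 m
margins: 0.0600+0.0050+0.0100 = 0.0750 m
S_min ≈ 0.2280+0.6017+0.6027+0.0750  ⇒  S_min = 2261/1500 m

S_min = 2261/1500 m = 1.5073 m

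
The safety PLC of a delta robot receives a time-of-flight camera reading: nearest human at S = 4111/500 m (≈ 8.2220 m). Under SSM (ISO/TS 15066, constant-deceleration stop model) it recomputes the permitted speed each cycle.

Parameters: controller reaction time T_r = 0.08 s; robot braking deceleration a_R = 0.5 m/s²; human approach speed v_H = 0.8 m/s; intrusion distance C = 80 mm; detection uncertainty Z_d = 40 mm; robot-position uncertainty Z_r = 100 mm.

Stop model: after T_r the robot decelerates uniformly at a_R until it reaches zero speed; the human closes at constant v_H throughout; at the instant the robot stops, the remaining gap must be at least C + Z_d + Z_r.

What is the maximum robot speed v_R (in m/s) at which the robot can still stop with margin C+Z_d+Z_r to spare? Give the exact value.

v_R_max = 21/10 m/s = 2.1000 m/s

collect terms ⇒ (1)·v_R² + (42/25)·v_R + (-3969/500) = 0
  disc = (42/25)² − 4·(1)·(-3969/500) = 21609/625 ; √disc = 147/25
  v_R = (−(42/25) + 147/25) / (2·(1)) = 21/10 m/s
check:
stop time T_s = (21/10)/(1/2) = 4.2000 s
reaction-phase robot travel = 2.1000·0.0800 = 0.1680 m
robot covers 2.1000·4.2000 − ½·0.5000·4.2000² = 4.4100 m while stopping
human closes 0.8000·4.2800 = 3.4240 m
C+Z_d+Z_r = 0.0800+0.0400+0.1000 = 0.2200 m
sum ≈ 0.1680+4.4100+3.4240+0.2200 ≈ 8.2220 m = S ✓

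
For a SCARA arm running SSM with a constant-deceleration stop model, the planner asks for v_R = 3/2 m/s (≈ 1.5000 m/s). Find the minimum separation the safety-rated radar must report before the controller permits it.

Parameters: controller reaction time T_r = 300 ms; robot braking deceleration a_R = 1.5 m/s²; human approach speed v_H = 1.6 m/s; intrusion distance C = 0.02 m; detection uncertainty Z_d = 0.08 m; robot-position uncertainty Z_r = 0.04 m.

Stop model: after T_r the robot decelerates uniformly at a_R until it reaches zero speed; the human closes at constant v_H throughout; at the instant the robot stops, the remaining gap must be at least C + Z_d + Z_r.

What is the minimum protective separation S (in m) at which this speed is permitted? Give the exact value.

S_min = 171/50 m = 3.4200 m

T_s = v_R/a_R = (3/2)/(3/2) = 1.0000 s
reaction-phase robot travel = 1.5000·0.3000 = 0.4500 m
braking distance = 1.5000²/(2·1.5000) = 0.7500 m
person approaches 1.6000·(0.3000+1.0000) = 2.0800 m
residual clearance needed = 0.0200+0.0800+0.0400 = 0.1400 m
S_min ≈ 0.4500+0.7500+2.0800+0.1400  ⇒  S_min = 171/50 m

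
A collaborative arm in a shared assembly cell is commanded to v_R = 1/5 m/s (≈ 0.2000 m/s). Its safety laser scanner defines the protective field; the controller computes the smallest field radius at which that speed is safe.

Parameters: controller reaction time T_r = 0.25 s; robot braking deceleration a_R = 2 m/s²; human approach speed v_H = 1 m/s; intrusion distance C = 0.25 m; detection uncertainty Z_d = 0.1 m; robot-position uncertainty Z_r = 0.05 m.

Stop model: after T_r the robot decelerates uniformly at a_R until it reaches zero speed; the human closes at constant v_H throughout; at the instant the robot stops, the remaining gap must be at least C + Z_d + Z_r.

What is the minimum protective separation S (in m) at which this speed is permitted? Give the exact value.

T_s = v_R/a_R = (1/5)/2 = 0.1000 s
robot covers v_R·T_r = 0.2000·0.2500 = 0.0500 m before braking
braking distance = 0.2000²/(2·2.0000) = 0.0100 m
person approaches 1.0000·(0.2500+0.1000) = 0.3500 m
residual clearance needed = 0.2500+0.1000+0.0500 = 0.4000 m
S_min ≈ 0.0500+0.0100+0.3500+0.4000  ⇒  S_min = 81/100 m

S_min = 81/100 m = 0.8100 m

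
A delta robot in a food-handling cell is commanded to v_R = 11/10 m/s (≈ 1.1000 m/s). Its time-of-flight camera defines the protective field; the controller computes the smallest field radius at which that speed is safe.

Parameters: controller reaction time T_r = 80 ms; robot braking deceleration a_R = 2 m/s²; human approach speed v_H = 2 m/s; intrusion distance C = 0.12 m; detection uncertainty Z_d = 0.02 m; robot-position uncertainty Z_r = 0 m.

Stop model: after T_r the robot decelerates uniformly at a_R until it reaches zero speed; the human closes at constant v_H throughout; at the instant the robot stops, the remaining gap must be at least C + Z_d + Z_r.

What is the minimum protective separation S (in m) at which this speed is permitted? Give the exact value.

S_min = 3581/2000 m = 1.7905 m

stop time T_s = (11/10)/2 = 0.5500 s
robot covers v_R·T_r = 1.1000·0.0800 = 0.0880 m before braking
braking distance = 1.1000²/(2·2.0000) = 0.3025 m
human closes 2.0000·0.6300 = 1.2600 m
margins: 0.1200+0.0200+0.0000 = 0.1400 m
S_min ≈ 0.0880+0.3025+1.2600+0.1400  ⇒  S_min = 3581/2000 m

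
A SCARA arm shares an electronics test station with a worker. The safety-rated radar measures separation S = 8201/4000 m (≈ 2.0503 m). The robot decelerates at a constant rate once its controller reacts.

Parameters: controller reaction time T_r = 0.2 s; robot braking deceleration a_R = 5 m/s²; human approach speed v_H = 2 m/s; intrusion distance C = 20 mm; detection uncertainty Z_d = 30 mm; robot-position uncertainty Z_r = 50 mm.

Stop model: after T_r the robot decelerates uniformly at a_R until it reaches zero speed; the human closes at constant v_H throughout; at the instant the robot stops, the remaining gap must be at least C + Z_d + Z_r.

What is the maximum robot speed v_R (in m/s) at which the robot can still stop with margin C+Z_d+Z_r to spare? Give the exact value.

v_R_max = 39/20 m/s = 1.9500 m/s

collect terms ⇒ (1/10)·v_R² + (3/5)·v_R + (-6201/4000) = 0
  disc = (3/5)² − 4·(1/10)·(-6201/4000) = 9801/10000 ; √disc = 99/100
  v_R = (−(3/5) + 99/100) / (2·(1/10)) = 39/20 m/s
check:
stop time T_s = (39/20)/5 = 0.3900 s
robot covers v_R·T_r = 1.9500·0.2000 = 0.3900 m before braking
braking distance = 1.9500²/(2·5.0000) = 0.3802 m
person approaches 2.0000·(0.2000+0.3900) = 1.1800 m
C+Z_d+Z_r = 0.0200+0.0300+0.0500 = 0.1000 m
sum ≈ 0.3900+0.3802+1.1800+0.1000 ≈ 2.0503 m = S ✓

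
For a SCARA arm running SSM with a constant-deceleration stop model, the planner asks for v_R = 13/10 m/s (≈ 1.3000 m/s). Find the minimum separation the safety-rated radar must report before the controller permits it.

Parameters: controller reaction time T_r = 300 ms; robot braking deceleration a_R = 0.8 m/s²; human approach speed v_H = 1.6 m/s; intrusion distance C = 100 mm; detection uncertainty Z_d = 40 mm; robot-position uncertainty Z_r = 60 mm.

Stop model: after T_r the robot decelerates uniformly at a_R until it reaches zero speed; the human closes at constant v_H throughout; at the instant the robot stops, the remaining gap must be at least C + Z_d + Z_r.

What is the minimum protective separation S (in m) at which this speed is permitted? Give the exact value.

T_s = v_R/a_R = (13/10)/(4/5) = 1.6250 s
robot in T_r: 1.3000·0.3000 = 0.3900 m
robot under decel: 1.3000²/(2·0.8000) = 1.0562 m
human closes 1.6000·1.9250 = 3.0800 m
C+Z_d+Z_r = 0.1000+0.0400+0.0600 = 0.2000 m
S_min ≈ 0.3900+1.0562+3.0800+0.2000  ⇒  S_min = 3781/800 m

S_min = 3781/800 m = 4.7263 m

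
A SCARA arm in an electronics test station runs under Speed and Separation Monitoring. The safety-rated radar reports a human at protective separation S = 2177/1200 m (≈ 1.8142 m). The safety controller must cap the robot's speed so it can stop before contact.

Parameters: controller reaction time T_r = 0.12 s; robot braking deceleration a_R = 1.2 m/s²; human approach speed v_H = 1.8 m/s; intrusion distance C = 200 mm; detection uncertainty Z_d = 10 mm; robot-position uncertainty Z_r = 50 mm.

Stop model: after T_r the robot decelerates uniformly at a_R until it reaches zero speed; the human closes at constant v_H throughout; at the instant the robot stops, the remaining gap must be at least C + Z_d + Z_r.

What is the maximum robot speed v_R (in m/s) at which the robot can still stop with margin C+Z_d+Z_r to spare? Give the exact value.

at the boundary: (5/12)·v² + (81/50)·v + (-8029/6000) = 0
  disc = (81/50)² − 4·(5/12)·(-8029/6000) = 436921/90000 ; √disc = 661/300
  v_R = (−(81/50) + 661/300) / (2·(5/12)) = 7/10 m/s
check:
T_s = v_R/a_R = (7/10)/(6/5) = 0.5833 s
robot covers v_R·T_r = 0.7000·0.1200 = 0.0840 m before braking
robot under decel: 0.7000²/(2·1.2000) = 0.2042 m
person approaches 1.8000·(0.1200+0.5833) = 1.2660 m
margins: 0.2000+0.0100+0.0500 = 0.2600 m
sum ≈ 0.0840+0.2042+1.2660+0.2600 ≈ 1.8142 m = S ✓

v_R_max = 7/10 m/s = 0.7000 m/s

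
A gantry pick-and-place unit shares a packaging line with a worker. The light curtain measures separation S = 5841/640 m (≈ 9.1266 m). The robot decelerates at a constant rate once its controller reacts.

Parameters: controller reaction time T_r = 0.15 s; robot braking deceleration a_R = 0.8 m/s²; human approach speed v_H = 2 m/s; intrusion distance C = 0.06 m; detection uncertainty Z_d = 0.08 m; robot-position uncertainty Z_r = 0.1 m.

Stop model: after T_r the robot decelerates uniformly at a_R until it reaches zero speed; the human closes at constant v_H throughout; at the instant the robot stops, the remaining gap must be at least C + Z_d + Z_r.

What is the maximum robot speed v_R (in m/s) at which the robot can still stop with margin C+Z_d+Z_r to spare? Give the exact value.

v_R_max = 43/20 m/s = 2.1500 m/s

collect terms ⇒ (5/8)·v_R² + (53/20)·v_R + (-27477/3200) = 0
  disc = (53/20)² − 4·(5/8)·(-27477/3200) = 182329/6400 ; √disc = 427/80
  v_R = (−(53/20) + 427/80) / (2·(5/8)) = 43/20 m/s
check:
braking lasts T_s = (43/20)/(4/5) = 2.6875 s
robot in T_r: 2.1500·0.1500 = 0.3225 m
braking distance = 2.1500²/(2·0.8000) = 2.8891 m
person approaches 2.0000·(0.1500+2.6875) = 5.6750 m
residual clearance needed = 0.0600+0.0800+0.1000 = 0.2400 m
sum ≈ 0.3225+2.8891+5.6750+0.2400 ≈ 9.1266 m = S ✓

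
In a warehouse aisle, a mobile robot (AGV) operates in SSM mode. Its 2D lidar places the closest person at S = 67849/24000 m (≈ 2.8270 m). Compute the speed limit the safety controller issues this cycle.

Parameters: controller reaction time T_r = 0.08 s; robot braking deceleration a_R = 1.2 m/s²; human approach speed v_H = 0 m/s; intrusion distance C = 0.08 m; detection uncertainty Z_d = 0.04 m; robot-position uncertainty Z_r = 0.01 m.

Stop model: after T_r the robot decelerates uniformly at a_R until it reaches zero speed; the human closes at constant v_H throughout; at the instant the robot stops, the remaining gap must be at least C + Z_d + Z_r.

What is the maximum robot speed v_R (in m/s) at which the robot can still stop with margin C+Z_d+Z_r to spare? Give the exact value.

v_R_max = 49/20 m/s = 2.4500 m/s

at the boundary: (5/12)·v² + (2/25)·v + (-64729/24000) = 0
  disc = (2/25)² − 4·(5/12)·(-64729/24000) = 1620529/360000 ; √disc = 1273/600
  v_R = (−(2/25) + 1273/600) / (2·(5/12)) = 49/20 m/s
check:
braking lasts T_s = (49/20)/(6/5) = 2.0417 s
robot covers v_R·T_r = 2.4500·0.0800 = 0.1960 m before braking
robot under decel: 2.4500²/(2·1.2000) = 2.5010 m
human over T_r+T_s: 0.0000·(0.0800+2.0417) = 0.0000 m
margins: 0.0800+0.0400+0.0100 = 0.1300 m
sum ≈ 0.1960+2.5010+0.0000+0.1300 ≈ 2.8270 m = S ✓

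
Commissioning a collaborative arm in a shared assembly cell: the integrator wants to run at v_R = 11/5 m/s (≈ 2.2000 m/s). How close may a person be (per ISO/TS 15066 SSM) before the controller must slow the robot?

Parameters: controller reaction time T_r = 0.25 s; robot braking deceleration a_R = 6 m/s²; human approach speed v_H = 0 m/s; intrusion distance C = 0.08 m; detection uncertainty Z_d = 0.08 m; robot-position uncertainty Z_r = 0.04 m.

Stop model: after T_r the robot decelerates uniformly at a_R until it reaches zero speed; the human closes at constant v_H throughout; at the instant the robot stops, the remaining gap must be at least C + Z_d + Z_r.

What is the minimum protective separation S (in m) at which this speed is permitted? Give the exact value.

stop time T_s = (11/5)/6 = 0.3667 s
robot in T_r: 2.2000·0.2500 = 0.5500 m
robot covers 2.2000·0.3667 − ½·6.0000·0.3667² = 0.4033 m while stopping
person approaches 0.0000·(0.2500+0.3667) = 0.0000 m
C+Z_d+Z_r = 0.0800+0.0800+0.0400 = 0.2000 m
S_min ≈ 0.5500+0.4033+0.0000+0.2000  ⇒  S_min = 173/150 m

S_min = 173/150 m = 1.1533 m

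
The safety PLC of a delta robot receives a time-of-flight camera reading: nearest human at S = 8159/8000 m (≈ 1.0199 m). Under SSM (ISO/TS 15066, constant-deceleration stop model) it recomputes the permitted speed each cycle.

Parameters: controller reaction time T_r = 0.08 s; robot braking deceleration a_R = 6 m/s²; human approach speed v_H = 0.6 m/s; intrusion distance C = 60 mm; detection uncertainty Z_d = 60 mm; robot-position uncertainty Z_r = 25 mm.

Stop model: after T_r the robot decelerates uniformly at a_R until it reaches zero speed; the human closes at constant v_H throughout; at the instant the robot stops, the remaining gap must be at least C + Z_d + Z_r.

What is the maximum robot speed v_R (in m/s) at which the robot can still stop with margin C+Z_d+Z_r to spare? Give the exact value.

quadratic (1/12)·v² + (9/50)·v + (-1323/1600) = 0
  disc = (9/50)² − 4·(1/12)·(-1323/1600) = 12321/40000 ; √disc = 111/200
  v_R = (−(9/50) + 111/200) / (2·(1/12)) = 9/4 m/s
check:
T_s = v_R/a_R = (9/4)/6 = 0.3750 s
reaction-phase robot travel = 2.2500·0.0800 = 0.1800 m
robot under decel: 2.2500²/(2·6.0000) = 0.4219 m
human closes 0.6000·0.4550 = 0.2730 m
C+Z_d+Z_r = 0.0600+0.0600+0.0250 = 0.1450 m
sum ≈ 0.1800+0.4219+0.2730+0.1450 ≈ 1.0199 m = S ✓

v_R_max = 9/4 m/s = 2.2500 m/s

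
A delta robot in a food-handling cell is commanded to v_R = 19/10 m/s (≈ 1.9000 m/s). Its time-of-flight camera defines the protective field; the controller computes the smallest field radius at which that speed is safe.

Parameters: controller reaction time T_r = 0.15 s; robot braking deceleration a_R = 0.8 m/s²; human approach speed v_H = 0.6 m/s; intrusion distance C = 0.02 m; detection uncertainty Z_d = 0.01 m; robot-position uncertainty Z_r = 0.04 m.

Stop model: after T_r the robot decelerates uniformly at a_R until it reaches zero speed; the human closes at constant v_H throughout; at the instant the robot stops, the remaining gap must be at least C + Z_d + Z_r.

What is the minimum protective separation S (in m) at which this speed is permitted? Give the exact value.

T_s = v_R/a_R = (19/10)/(4/5) = 2.3750 s
robot covers v_R·T_r = 1.9000·0.1500 = 0.2850 m before braking
braking distance = 1.9000²/(2·0.8000) = 2.2563 m
person approaches 0.6000·(0.1500+2.3750) = 1.5150 m
residual clearance needed = 0.0200+0.0100+0.0400 = 0.0700 m
S_min ≈ 0.2850+2.2563+1.5150+0.0700  ⇒  S_min = 3301/800 m

S_min = 3301/800 m = 4.1262 m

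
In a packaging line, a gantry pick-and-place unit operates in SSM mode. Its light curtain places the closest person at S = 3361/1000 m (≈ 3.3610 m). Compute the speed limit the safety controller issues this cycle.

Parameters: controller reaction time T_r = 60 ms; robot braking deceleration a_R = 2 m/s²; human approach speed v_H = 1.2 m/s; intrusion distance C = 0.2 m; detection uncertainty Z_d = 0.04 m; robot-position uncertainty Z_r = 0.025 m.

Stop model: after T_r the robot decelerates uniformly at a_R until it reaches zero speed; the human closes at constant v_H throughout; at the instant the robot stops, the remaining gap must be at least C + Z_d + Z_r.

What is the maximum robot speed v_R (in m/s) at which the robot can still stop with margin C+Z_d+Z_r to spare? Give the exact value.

v_R_max = 12/5 m/s = 2.4000 m/s

at the boundary: (1/4)·v² + (33/50)·v + (-378/125) = 0
  disc = (33/50)² − 4·(1/4)·(-378/125) = 8649/2500 ; √disc = 93/50
  v_R = (−(33/50) + 93/50) / (2·(1/4)) = 12/5 m/s
check:
stop time T_s = (12/5)/2 = 1.2000 s
robot in T_r: 2.4000·0.0600 = 0.1440 m
robot covers 2.4000·1.2000 − ½·2.0000·1.2000² = 1.4400 m while stopping
human closes 1.2000·1.2600 = 1.5120 m
residual clearance needed = 0.2000+0.0400+0.0250 = 0.2650 m
sum ≈ 0.1440+1.4400+1.5120+0.2650 ≈ 3.3610 m = S ✓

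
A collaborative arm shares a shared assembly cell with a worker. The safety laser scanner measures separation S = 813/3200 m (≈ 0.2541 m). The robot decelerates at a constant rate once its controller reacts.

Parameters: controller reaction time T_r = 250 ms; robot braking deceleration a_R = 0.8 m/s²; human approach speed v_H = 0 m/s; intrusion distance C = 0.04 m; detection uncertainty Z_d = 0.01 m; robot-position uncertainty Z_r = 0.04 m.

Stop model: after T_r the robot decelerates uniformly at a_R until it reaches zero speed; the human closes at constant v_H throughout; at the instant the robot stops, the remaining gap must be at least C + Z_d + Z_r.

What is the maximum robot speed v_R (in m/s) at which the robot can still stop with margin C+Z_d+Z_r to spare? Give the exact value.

v_R_max = 7/20 m/s = 0.3500 m/s

at the boundary: (5/8)·v² + (1/4)·v + (-21/128) = 0
  disc = (1/4)² − 4·(5/8)·(-21/128) = 121/256 ; √disc = 11/16
  v_R = (−(1/4) + 11/16) / (2·(5/8)) = 7/20 m/s
check:
stop time T_s = (7/20)/(4/5) = 0.4375 s
reaction-phase robot travel = 0.3500·0.2500 = 0.0875 m
braking distance = 0.3500²/(2·0.8000) = 0.0766 m
human closes 0.0000·0.6875 = 0.0000 m
residual clearance needed = 0.0400+0.0100+0.0400 = 0.0900 m
sum ≈ 0.0875+0.0766+0.0000+0.0900 ≈ 0.2541 m = S ✓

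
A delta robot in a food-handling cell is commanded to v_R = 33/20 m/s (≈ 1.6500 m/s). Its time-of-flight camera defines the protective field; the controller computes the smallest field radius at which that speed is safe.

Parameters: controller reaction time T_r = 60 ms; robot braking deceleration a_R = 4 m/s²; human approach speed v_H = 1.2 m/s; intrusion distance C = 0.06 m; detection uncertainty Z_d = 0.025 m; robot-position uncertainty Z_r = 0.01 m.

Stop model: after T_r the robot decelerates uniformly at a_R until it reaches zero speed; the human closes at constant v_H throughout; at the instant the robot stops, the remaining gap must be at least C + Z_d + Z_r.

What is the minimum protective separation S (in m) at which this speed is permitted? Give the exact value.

T_s = v_R/a_R = (33/20)/4 = 0.4125 s
robot in T_r: 1.6500·0.0600 = 0.0990 m
robot under decel: 1.6500²/(2·4.0000) = 0.3403 m
human over T_r+T_s: 1.2000·(0.0600+0.4125) = 0.5670 m
margins: 0.0600+0.0250+0.0100 = 0.0950 m
S_min ≈ 0.0990+0.3403+0.5670+0.0950  ⇒  S_min = 17621/16000 m

S_min = 17621/16000 m = 1.1013 m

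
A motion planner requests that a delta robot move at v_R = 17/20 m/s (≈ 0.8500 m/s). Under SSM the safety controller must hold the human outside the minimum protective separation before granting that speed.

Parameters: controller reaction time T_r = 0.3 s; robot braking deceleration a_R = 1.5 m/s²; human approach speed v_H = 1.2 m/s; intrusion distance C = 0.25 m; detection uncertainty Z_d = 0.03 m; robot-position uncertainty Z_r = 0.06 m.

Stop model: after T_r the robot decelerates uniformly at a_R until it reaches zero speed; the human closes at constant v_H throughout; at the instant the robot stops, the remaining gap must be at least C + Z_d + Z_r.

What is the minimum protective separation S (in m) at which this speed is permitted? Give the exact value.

S_min = 2251/1200 m = 1.8758 m

T_s = v_R/a_R = (17/20)/(3/2) = 0.5667 s
reaction-phase robot travel = 0.8500·0.3000 = 0.2550 m
robot covers 0.8500·0.5667 − ½·1.5000·0.5667² = 0.2408 m while stopping
human closes 1.2000·0.8667 = 1.0400 m
margins: 0.2500+0.0300+0.0600 = 0.3400 m
S_min ≈ 0.2550+0.2408+1.0400+0.3400  ⇒  S_min = 2251/1200 m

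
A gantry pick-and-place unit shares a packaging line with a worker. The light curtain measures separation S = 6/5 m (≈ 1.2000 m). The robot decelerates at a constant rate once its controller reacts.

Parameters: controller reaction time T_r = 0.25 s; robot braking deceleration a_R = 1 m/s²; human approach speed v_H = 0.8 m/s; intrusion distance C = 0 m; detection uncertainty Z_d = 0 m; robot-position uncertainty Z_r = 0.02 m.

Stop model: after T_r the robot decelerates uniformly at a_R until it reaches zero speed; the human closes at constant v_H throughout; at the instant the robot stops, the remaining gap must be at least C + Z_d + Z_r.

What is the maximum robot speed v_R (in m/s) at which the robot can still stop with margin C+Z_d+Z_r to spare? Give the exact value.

collect terms ⇒ (1/2)·v_R² + (21/20)·v_R + (-49/50) = 0
  disc = (21/20)² − 4·(1/2)·(-49/50) = 49/16 ; √disc = 7/4
  v_R = (−(21/20) + 7/4) / (2·(1/2)) = 7/10 m/s
check:
stop time T_s = (7/10)/1 = 0.7000 s
reaction-phase robot travel = 0.7000·0.2500 = 0.1750 m
robot covers 0.7000·0.7000 − ½·1.0000·0.7000² = 0.2450 m while stopping
person approaches 0.8000·(0.2500+0.7000) = 0.7600 m
margins: 0.0000+0.0000+0.0200 = 0.0200 m
sum ≈ 0.1750+0.2450+0.7600+0.0200 ≈ 1.2000 m = S ✓

v_R_max = 7/10 m/s = 0.7000 m/s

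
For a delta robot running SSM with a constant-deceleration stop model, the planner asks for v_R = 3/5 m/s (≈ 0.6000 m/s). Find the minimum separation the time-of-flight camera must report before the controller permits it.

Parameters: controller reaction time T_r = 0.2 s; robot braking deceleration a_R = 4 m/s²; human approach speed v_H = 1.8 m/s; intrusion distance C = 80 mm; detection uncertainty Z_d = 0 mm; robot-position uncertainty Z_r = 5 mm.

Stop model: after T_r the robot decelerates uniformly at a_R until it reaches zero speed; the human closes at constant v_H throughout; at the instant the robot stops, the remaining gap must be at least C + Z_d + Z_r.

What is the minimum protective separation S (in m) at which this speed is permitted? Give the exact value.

braking lasts T_s = (3/5)/4 = 0.1500 s
robot covers v_R·T_r = 0.6000·0.2000 = 0.1200 m before braking
robot under decel: 0.6000²/(2·4.0000) = 0.0450 m
person approaches 1.8000·(0.2000+0.1500) = 0.6300 m
margins: 0.0800+0.0000+0.0050 = 0.0850 m
S_min ≈ 0.1200+0.0450+0.6300+0.0850  ⇒  S_min = 22/25 m

S_min = 22/25 m = 0.8800 m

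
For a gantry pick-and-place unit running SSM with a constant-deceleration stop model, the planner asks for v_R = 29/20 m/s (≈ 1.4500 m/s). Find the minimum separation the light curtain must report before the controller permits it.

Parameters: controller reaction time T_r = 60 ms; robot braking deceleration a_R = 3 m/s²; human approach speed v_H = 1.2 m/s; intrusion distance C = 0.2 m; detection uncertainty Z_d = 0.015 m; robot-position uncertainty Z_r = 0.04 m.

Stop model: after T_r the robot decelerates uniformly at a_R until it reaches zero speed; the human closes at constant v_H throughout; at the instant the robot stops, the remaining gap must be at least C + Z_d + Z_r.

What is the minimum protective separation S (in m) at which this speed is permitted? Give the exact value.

T_s = v_R/a_R = (29/20)/3 = 0.4833 s
robot covers v_R·T_r = 1.4500·0.0600 = 0.0870 m before braking
robot covers 1.4500·0.4833 − ½·3.0000·0.4833² = 0.3504 m while stopping
person approaches 1.2000·(0.0600+0.4833) = 0.6520 m
margins: 0.2000+0.0150+0.0400 = 0.2550 m
S_min ≈ 0.0870+0.3504+0.6520+0.2550  ⇒  S_min = 16133/12000 m

S_min = 16133/12000 m = 1.3444 m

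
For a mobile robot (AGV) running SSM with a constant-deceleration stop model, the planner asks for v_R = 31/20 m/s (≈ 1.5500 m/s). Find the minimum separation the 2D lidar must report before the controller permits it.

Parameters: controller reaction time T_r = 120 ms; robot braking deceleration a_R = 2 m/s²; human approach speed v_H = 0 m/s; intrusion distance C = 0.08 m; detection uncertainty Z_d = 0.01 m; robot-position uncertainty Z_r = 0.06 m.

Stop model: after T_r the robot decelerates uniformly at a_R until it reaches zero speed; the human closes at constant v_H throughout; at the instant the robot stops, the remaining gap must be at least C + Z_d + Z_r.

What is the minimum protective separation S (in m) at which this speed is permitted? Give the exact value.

stop time T_s = (31/20)/2 = 0.7750 s
reaction-phase robot travel = 1.5500·0.1200 = 0.1860 m
braking distance = 1.5500²/(2·2.0000) = 0.6006 m
person approaches 0.0000·(0.1200+0.7750) = 0.0000 m
residual clearance needed = 0.0800+0.0100+0.0600 = 0.1500 m
S_min ≈ 0.1860+0.6006+0.0000+0.1500  ⇒  S_min = 7493/8000 m

S_min = 7493/8000 m = 0.9366 m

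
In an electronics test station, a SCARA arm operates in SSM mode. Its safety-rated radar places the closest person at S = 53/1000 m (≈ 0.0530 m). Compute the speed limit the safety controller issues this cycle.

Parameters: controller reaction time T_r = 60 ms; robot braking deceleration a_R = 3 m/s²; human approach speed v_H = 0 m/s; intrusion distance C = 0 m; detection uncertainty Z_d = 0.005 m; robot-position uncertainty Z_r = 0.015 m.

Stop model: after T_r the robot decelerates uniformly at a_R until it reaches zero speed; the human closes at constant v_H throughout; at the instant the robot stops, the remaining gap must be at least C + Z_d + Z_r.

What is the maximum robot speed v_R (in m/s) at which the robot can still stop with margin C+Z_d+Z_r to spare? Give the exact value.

at the boundary: (1/6)·v² + (3/50)·v + (-33/1000) = 0
  disc = (3/50)² − 4·(1/6)·(-33/1000) = 16/625 ; √disc = 4/25
  v_R = (−(3/50) + 4/25) / (2·(1/6)) = 3/10 m/s
check:
stop time T_s = (3/10)/3 = 0.1000 s
reaction-phase robot travel = 0.3000·0.0600 = 0.0180 m
braking distance = 0.3000²/(2·3.0000) = 0.0150 m
human over T_r+T_s: 0.0000·(0.0600+0.1000) = 0.0000 m
margins: 0.0000+0.0050+0.0150 = 0.0200 m
sum ≈ 0.0180+0.0150+0.0000+0.0200 ≈ 0.0530 m = S ✓

v_R_max = 3/10 m/s = 0.3000 m/s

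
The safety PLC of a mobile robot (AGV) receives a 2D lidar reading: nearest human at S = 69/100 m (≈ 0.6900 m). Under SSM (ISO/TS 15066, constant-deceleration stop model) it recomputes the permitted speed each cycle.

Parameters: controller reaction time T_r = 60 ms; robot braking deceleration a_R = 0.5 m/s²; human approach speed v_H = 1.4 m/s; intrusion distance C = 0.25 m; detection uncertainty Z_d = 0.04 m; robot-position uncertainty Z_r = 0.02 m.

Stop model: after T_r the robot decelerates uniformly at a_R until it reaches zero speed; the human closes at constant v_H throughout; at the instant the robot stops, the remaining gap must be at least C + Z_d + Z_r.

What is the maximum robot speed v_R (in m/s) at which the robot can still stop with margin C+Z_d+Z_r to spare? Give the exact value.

quadratic (1)·v² + (143/50)·v + (-37/125) = 0
  disc = (143/50)² − 4·(1)·(-37/125) = 23409/2500 ; √disc = 153/50
  v_R = (−(143/50) + 153/50) / (2·(1)) = 1/10 m/s
check:
braking lasts T_s = (1/10)/(1/2) = 0.2000 s
robot in T_r: 0.1000·0.0600 = 0.0060 m
robot covers 0.1000·0.2000 − ½·0.5000·0.2000² = 0.0100 m while stopping
human over T_r+T_s: 1.4000·(0.0600+0.2000) = 0.3640 m
residual clearance needed = 0.2500+0.0400+0.0200 = 0.3100 m
sum ≈ 0.0060+0.0100+0.3640+0.3100 ≈ 0.6900 m = S ✓

v_R_max = 1/10 m/s = 0.1000 m/s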